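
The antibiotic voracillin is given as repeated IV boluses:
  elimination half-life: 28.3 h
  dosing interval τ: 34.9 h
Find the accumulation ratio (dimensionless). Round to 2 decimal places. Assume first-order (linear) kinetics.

k = ln2 / t½ = 0.693147 / 28.3 = 0.02449 h⁻¹
e^(−kτ) = e^(−0.02449 × 34.9) = 0.4254
Accumulation ratio R = 1 / (1 − e^(−kτ)) = 1 / (1 − 0.4254) = 1.740

1.74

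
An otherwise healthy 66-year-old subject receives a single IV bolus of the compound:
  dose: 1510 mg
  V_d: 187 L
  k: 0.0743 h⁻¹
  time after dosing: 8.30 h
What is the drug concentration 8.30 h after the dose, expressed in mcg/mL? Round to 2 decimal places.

4.36 mcg/mL

C₀ = Dose / Vd = 1510 / 187 = 8.075 mg/L
C = C₀ · e^(−k·t) = 8.075 × e^(−0.07430 × 8.30)
  = 8.075 × 0.5397 = 4.358 mg/L
(4.358 mg/L = 4.358 mcg/mL)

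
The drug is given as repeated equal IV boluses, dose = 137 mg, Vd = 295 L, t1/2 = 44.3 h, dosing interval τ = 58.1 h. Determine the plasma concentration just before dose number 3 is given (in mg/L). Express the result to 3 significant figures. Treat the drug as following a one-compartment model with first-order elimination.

0.262 mg/L

C₀ per dose = Dose / Vd = 137 / 295 = 0.4644 mg/L
k = ln2 / t½ = 0.693147 / 44.3 = 0.01565 h⁻¹
Fraction remaining after one interval: r = e^(−kτ) = e^(−0.01565 × 58.1) = 0.4028
Before dose 3, 2 doses have been given (aged 1τ, 2τ).
C_trough = C₀ × (r + r²) = 0.4644 × (0.4028 + 0.1622) = 0.2624 mg/L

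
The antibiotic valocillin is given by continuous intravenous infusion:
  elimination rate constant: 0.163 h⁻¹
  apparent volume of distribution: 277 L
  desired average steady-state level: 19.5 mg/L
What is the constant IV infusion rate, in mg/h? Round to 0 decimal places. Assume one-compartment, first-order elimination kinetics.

CL = k × Vd = 0.1630 × 277 = 45.15 L/h
At steady state, infusion rate R₀ = Css × CL = 19.5 × 45.15 = 880.4 mg/h

880 mg/h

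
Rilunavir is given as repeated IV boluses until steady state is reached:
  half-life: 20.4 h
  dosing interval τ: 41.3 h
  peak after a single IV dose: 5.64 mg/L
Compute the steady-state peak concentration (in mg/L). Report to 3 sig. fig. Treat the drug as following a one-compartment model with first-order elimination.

7.48 mg/L

k = ln2 / t½ = 0.693147 / 20.4 = 0.03398 h⁻¹
e^(−kτ) = e^(−0.03398 × 41.3) = 0.2458
Accumulation ratio R = 1 / (1 − e^(−kτ)) = 1 / (1 − 0.2458) = 1.326
Steady-state peak = C₀ × R = 5.64 × 1.326 = 7.479 mg/L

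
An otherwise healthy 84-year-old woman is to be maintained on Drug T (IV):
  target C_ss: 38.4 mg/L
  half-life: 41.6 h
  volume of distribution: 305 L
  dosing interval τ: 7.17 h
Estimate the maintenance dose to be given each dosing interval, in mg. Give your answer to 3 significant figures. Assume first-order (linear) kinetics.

k = ln2 / t½ = 0.693147 / 41.6 = 0.01666 h⁻¹
CL = k × Vd = 0.01666 × 305 = 5.081 L/h
At steady state, Dose/τ = Css × CL.
Dose = Css × CL × τ = 38.4 × 5.081 × 7.17 = 1399 mg

1400 mg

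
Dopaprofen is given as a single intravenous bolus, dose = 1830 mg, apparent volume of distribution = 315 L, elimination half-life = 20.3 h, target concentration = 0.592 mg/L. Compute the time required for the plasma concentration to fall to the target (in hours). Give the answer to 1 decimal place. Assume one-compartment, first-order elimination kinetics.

C₀ = Dose / Vd = 1830 / 315 = 5.810 mg/L
k = ln2 / t½ = 0.693147 / 20.3 = 0.03415 h⁻¹
t = ln(C₀ / C) / k = ln(5.810 / 0.592) / 0.03415
  = ln(9.814) / 0.03415 = 2.284 / 0.03415 = 66.88 h

66.9 h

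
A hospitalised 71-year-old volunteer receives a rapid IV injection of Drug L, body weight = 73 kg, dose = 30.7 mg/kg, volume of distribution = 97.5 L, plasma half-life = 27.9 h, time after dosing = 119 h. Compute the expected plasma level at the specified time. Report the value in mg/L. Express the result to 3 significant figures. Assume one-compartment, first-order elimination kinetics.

1.20 mg/L

Total dose = 30.7 × 73 = 2241 mg
C₀ = Dose / Vd = 2241 / 97.5 = 22.98 mg/L
k = ln2 / t½ = 0.693147 / 27.9 = 0.02484 h⁻¹
C = C₀ · e^(−k·t) = 22.98 × e^(−0.02484 × 119)
  = 22.98 × 0.05203 = 1.196 mg/L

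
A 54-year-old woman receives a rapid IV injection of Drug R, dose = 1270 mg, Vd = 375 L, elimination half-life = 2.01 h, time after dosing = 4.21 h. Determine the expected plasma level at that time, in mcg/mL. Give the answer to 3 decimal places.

C₀ = Dose / Vd = 1270 / 375 = 3.387 mg/L
k = ln2 / t½ = 0.693147 / 2.01 = 0.3448 h⁻¹
C = C₀ · e^(−k·t) = 3.387 × e^(−0.3448 × 4.21)
  = 3.387 × 0.2342 = 0.7932 mg/L
(0.7932 mg/L = 0.7932 mcg/mL)

0.793 mcg/mL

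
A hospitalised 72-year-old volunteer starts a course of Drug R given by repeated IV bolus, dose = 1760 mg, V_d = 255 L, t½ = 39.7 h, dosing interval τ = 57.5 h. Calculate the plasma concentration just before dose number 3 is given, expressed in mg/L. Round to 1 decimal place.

3.5 mg/L

C₀ per dose = Dose / Vd = 1760 / 255 = 6.902 mg/L
k = ln2 / t½ = 0.693147 / 39.7 = 0.01746 h⁻¹
Fraction remaining after one interval: r = e^(−kτ) = e^(−0.01746 × 57.5) = 0.3664
Before dose 3, 2 doses have been given (aged 1τ, 2τ).
C_trough = C₀ × (r + r²) = 6.902 × (0.3664 + 0.1342) = 3.455 mg/L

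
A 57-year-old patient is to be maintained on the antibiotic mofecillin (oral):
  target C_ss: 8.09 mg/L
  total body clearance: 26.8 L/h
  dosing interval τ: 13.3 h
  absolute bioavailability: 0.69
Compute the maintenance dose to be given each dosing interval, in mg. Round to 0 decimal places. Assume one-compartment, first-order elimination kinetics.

4179 mg

At steady state, F × (Dose/τ) = Css × CL.
Dose = Css × CL × τ / F = 8.09 × 26.80 × 13.3 / 0.69 = 4179 mg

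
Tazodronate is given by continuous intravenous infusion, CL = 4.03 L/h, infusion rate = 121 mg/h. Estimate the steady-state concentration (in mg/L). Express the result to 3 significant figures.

30.0 mg/L

At steady state Css = R₀ / CL = 121 / 4.030 = 30.02 mg/L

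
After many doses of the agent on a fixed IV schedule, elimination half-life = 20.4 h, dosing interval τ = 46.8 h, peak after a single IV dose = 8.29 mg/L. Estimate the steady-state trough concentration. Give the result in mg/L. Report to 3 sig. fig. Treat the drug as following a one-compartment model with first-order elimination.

k = ln2 / t½ = 0.693147 / 20.4 = 0.03398 h⁻¹
e^(−kτ) = e^(−0.03398 × 46.8) = 0.2039
Accumulation ratio R = 1 / (1 − e^(−kτ)) = 1 / (1 − 0.2039) = 1.256
Steady-state trough = C₀ × R × e^(−kτ) = 8.29 × 1.256 × 0.2039 = 2.123 mg/L

2.12 mg/L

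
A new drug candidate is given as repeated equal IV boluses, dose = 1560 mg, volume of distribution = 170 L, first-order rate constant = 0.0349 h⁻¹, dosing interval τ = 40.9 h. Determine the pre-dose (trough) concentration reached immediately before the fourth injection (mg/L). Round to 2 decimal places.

2.86 mg/L

C₀ per dose = Dose / Vd = 1560 / 170 = 9.176 mg/L
Fraction remaining after one interval: r = e^(−kτ) = e^(−0.03490 × 40.9) = 0.2399
Before dose 4, 3 doses have been given (aged 1τ, 2τ, 3τ).
C_trough = C₀ × (r + r² + … + r^3) = C₀ × r(1−r^3)/(1−r)
        = 9.176 × 0.2399 × (1 − 0.01381) / (1 − 0.2399) = 2.856 mg/L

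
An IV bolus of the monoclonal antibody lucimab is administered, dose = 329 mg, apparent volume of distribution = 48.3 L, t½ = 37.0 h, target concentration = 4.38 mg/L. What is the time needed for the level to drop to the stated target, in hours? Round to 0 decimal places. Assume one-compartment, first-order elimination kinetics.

24 h

C₀ = Dose / Vd = 329.0 / 48.3 = 6.812 mg/L
k = ln2 / t½ = 0.693147 / 37.0 = 0.01873 h⁻¹
t = ln(C₀ / C) / k = ln(6.812 / 4.38) / 0.01873
  = ln(1.555) / 0.01873 = 0.4415 / 0.01873 = 23.57 h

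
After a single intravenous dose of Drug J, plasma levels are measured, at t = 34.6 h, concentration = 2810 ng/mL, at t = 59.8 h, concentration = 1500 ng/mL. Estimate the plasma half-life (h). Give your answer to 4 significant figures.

k = ln(C₁/C₂) / (t₂ − t₁) = ln(2810/1500) / (59.8 − 34.6)
  = 0.6277 / 25.20 = 0.02491 h⁻¹
t½ = ln2 / k = 0.693147 / 0.02491 = 27.83 h

27.83 h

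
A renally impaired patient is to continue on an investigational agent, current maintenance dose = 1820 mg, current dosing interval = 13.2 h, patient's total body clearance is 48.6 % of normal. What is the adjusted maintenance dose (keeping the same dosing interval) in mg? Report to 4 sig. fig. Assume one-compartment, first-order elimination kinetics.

884.5 mg

To keep the same average steady-state level, dosing rate must scale with clearance.
CL ratio = 48.6 / 100 = 0.4860
New dose (same interval) = 1820 × 0.4860 = 884.5 mg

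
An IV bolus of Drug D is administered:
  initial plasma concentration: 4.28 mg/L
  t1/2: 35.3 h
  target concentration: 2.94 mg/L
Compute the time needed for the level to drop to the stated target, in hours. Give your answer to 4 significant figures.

19.13 h

k = ln2 / t½ = 0.693147 / 35.3 = 0.01964 h⁻¹
t = ln(C₀ / C) / k = ln(4.280 / 2.94) / 0.01964
  = ln(1.456) / 0.01964 = 0.3757 / 0.01964 = 19.13 h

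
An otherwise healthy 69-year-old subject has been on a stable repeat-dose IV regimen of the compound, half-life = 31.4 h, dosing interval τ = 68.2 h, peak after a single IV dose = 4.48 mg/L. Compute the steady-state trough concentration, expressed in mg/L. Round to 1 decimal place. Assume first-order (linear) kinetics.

1.3 mg/L

k = ln2 / t½ = 0.693147 / 31.4 = 0.02207 h⁻¹
e^(−kτ) = e^(−0.02207 × 68.2) = 0.2220
Accumulation ratio R = 1 / (1 − e^(−kτ)) = 1 / (1 − 0.2220) = 1.285
Steady-state trough = C₀ × R × e^(−kτ) = 4.48 × 1.285 × 0.2220 = 1.278 mg/L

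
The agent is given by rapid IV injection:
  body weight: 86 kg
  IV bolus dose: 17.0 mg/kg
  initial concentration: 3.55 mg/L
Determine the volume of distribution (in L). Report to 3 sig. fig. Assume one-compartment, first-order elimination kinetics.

Dose = 17.0 × 86 = 1462 mg
Vd = Dose / C₀ = 1462 / 3.55 = 411.8 L

412 L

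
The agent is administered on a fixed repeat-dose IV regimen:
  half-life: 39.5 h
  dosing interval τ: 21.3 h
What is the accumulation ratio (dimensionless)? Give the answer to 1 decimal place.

k = ln2 / t½ = 0.693147 / 39.5 = 0.01755 h⁻¹
e^(−kτ) = e^(−0.01755 × 21.3) = 0.6881
Accumulation ratio R = 1 / (1 − e^(−kτ)) = 1 / (1 − 0.6881) = 3.206

3.2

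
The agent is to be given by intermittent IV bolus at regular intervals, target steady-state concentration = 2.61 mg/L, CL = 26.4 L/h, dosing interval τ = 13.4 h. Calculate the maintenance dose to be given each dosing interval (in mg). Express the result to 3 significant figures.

923 mg

At steady state, Dose/τ = Css × CL.
Dose = Css × CL × τ = 2.61 × 26.40 × 13.4 = 923.3 mg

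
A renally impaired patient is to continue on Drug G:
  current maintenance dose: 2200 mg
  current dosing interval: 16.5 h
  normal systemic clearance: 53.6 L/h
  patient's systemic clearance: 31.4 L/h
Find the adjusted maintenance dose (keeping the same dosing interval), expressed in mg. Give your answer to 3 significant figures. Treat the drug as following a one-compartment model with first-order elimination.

1290 mg

To keep the same average steady-state level, dosing rate must scale with clearance.
CL ratio = 31.4 / 53.6 = 0.5858
New dose (same interval) = 2200 × 0.5858 = 1289 mg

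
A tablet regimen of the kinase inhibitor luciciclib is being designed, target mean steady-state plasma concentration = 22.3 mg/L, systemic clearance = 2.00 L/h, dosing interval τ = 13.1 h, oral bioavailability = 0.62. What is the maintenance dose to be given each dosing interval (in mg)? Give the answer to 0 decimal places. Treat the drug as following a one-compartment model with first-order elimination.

942 mg

At steady state, F × (Dose/τ) = Css × CL.
Dose = Css × CL × τ / F = 22.3 × 2.000 × 13.1 / 0.62 = 942.4 mg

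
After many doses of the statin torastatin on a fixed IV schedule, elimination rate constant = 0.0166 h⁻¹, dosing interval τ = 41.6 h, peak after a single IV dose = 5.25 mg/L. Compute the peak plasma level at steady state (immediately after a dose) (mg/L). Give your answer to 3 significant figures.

e^(−kτ) = e^(−0.01660 × 41.6) = 0.5013
Accumulation ratio R = 1 / (1 − e^(−kτ)) = 1 / (1 − 0.5013) = 2.005
Steady-state peak = C₀ × R = 5.25 × 2.005 = 10.53 mg/L

10.5 mg/L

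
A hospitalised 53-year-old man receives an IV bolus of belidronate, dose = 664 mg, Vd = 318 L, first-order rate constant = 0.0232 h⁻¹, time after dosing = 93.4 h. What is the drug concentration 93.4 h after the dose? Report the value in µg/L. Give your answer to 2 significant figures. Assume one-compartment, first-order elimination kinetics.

240 µg/L

C₀ = Dose / Vd = 664.0 / 318 = 2.088 mg/L
C = C₀ · e^(−k·t) = 2.088 × e^(−0.02320 × 93.4)
  = 2.088 × 0.1145 = 0.2391 mg/L
Convert: 0.2391 mg/L × 1000 = 239.1 µg/L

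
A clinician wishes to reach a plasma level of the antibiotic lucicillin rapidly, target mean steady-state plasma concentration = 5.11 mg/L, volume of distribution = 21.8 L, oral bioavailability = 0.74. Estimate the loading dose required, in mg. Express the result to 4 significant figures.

150.5 mg

LD = Css × Vd / F = 5.11 × 21.8 / 0.74 = 150.5 mg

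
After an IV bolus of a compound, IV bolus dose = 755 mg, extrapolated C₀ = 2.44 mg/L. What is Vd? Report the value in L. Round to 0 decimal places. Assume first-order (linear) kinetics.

309 L

Vd = Dose / C₀ = 755.0 / 2.44 = 309.4 L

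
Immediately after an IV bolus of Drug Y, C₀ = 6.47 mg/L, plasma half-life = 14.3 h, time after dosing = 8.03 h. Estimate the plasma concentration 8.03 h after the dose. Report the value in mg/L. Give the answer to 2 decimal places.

k = ln2 / t½ = 0.693147 / 14.3 = 0.04847 h⁻¹
C = C₀ · e^(−k·t) = 6.470 × e^(−0.04847 × 8.03)
  = 6.470 × 0.6776 = 4.384 mg/L

4.38 mg/L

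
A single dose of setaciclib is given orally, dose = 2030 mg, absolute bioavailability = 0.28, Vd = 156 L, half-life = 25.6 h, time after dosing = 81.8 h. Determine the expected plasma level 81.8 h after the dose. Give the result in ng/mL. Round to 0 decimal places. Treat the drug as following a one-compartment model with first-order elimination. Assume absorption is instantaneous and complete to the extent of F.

398 ng/mL

Amount reaching circulation = F × Dose = 0.28 × 2030 = 568.4 mg
C₀ = F·Dose / Vd = 568.4 / 156 = 3.644 mg/L
k = ln2 / t½ = 0.693147 / 25.6 = 0.02708 h⁻¹
C = C₀ · e^(−k·t) = 3.644 × e^(−0.02708 × 81.8)
  = 3.644 × 0.1091 = 0.3976 mg/L
Convert: 0.3976 mg/L × 1000 = 397.6 ng/mL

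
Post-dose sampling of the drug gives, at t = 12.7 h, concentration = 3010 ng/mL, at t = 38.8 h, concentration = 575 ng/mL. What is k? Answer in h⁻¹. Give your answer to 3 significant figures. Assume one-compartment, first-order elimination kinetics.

k = ln(C₁/C₂) / (t₂ − t₁) = ln(3010/575) / (38.8 − 12.7)
  = 1.655 / 26.10 = 0.06341 h⁻¹

0.0634 h⁻¹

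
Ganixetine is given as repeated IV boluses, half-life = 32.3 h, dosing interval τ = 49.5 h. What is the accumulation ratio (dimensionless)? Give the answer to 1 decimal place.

k = ln2 / t½ = 0.693147 / 32.3 = 0.02146 h⁻¹
e^(−kτ) = e^(−0.02146 × 49.5) = 0.3457
Accumulation ratio R = 1 / (1 − e^(−kτ)) = 1 / (1 − 0.3457) = 1.528

1.5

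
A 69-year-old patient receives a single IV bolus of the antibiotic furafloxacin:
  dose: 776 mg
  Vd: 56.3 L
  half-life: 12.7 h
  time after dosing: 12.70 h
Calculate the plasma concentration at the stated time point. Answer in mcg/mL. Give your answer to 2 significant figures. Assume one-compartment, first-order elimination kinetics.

6.9 mcg/mL

C₀ = Dose / Vd = 776.0 / 56.3 = 13.78 mg/L
k = ln2 / t½ = 0.693147 / 12.7 = 0.05458 h⁻¹
t / t½ = 12.70 / 12.7 = 1 half-lives
C = C₀ × (1/2)^1 = 13.78 × 0.5000 = 6.890 mg/L
(6.890 mg/L = 6.890 mcg/mL)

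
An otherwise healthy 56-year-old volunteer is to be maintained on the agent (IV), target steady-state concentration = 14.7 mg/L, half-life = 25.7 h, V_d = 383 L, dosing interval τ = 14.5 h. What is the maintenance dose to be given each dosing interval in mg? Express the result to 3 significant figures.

2200 mg

k = ln2 / t½ = 0.693147 / 25.7 = 0.02697 h⁻¹
CL = k × Vd = 0.02697 × 383 = 10.33 L/h
At steady state, Dose/τ = Css × CL.
Dose = Css × CL × τ = 14.7 × 10.33 × 14.5 = 2202 mg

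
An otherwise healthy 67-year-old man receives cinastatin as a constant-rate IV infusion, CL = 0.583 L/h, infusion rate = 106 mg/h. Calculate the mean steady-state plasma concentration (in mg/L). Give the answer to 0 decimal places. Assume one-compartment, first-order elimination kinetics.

At steady state Css = R₀ / CL = 106 / 0.5830 = 181.8 mg/L

182 mg/L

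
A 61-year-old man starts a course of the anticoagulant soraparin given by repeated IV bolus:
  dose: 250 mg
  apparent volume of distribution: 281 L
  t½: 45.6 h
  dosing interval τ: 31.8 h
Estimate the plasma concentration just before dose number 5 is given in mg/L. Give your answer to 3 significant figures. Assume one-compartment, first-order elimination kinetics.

C₀ per dose = Dose / Vd = 250 / 281 = 0.8897 mg/L
k = ln2 / t½ = 0.693147 / 45.6 = 0.01520 h⁻¹
Fraction remaining after one interval: r = e^(−kτ) = e^(−0.01520 × 31.8) = 0.6167
Before dose 5, 4 doses have been given (aged 1τ, 2τ, 3τ, 4τ).
C_trough = C₀ × (r + r² + … + r^4) = C₀ × r(1−r^4)/(1−r)
        = 0.8897 × 0.6167 × (1 − 0.1446) / (1 − 0.6167) = 1.224 mg/L

1.22 mg/L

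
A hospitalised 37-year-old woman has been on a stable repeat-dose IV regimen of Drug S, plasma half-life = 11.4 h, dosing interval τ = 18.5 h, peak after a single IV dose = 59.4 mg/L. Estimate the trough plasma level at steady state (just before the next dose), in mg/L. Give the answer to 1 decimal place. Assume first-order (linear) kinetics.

k = ln2 / t½ = 0.693147 / 11.4 = 0.06080 h⁻¹
e^(−kτ) = e^(−0.06080 × 18.5) = 0.3247
Accumulation ratio R = 1 / (1 − e^(−kτ)) = 1 / (1 − 0.3247) = 1.481
Steady-state trough = C₀ × R × e^(−kτ) = 59.4 × 1.481 × 0.3247 = 28.56 mg/L

28.6 mg/L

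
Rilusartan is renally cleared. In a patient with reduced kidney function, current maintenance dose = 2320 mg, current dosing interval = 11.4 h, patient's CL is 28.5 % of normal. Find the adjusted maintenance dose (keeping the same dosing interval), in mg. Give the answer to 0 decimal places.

661 mg

To keep the same average steady-state level, dosing rate must scale with clearance.
CL ratio = 28.5 / 100 = 0.2850
New dose (same interval) = 2320 × 0.2850 = 661.2 mg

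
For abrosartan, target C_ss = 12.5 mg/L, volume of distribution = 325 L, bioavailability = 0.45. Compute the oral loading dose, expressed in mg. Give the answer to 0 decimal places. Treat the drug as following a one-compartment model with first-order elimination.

9028 mg

LD = Css × Vd / F = 12.5 × 325 / 0.45 = 9028 mg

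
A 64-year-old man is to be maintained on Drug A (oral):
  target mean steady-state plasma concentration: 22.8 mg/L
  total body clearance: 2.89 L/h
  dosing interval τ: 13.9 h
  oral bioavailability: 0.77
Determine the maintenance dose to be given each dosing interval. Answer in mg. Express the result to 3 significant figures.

At steady state, F × (Dose/τ) = Css × CL.
Dose = Css × CL × τ / F = 22.8 × 2.890 × 13.9 / 0.77 = 1189 mg

1190 mg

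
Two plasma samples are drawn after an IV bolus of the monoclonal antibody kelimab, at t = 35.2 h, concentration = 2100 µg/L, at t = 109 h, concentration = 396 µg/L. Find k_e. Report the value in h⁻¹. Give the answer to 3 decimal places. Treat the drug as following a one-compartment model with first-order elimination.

0.023 h⁻¹

k = ln(C₁/C₂) / (t₂ − t₁) = ln(2100/396) / (109 − 35.2)
  = 1.668 / 73.80 = 0.02260 h⁻¹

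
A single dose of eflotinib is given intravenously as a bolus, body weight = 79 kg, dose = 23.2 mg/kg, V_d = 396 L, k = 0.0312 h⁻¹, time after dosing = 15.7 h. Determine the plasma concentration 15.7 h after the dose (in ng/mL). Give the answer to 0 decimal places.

Total dose = 23.2 × 79 = 1833 mg
C₀ = Dose / Vd = 1833 / 396 = 4.629 mg/L
C = C₀ · e^(−k·t) = 4.629 × e^(−0.03120 × 15.7)
  = 4.629 × 0.6127 = 2.836 mg/L
Convert: 2.836 mg/L × 1000 = 2836 ng/mL

2836 ng/mL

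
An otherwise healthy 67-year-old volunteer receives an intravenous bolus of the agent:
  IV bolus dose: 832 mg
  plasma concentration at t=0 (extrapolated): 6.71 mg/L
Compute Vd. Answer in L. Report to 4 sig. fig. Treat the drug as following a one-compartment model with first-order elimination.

124.0 L

Vd = Dose / C₀ = 832.0 / 6.71 = 124.0 L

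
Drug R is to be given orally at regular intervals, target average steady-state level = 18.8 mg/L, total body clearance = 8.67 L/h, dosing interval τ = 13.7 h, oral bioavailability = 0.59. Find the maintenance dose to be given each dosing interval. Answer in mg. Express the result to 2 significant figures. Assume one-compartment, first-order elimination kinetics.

3800 mg

At steady state, F × (Dose/τ) = Css × CL.
Dose = Css × CL × τ / F = 18.8 × 8.670 × 13.7 / 0.59 = 3785 mg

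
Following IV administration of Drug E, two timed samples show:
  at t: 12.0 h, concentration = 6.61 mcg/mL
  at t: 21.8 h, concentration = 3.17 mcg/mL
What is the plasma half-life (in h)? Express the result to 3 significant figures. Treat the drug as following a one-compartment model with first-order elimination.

k = ln(C₁/C₂) / (t₂ − t₁) = ln(6.61/3.17) / (21.8 − 12.0)
  = 0.7349 / 9.800 = 0.07499 h⁻¹
t½ = ln2 / k = 0.693147 / 0.07499 = 9.243 h

9.24 h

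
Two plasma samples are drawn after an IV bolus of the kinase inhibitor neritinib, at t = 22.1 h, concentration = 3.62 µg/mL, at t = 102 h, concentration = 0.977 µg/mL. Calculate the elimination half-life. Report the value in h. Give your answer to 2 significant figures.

k = ln(C₁/C₂) / (t₂ − t₁) = ln(3.62/0.977) / (102 − 22.1)
  = 1.310 / 79.90 = 0.01640 h⁻¹
t½ = ln2 / k = 0.693147 / 0.01640 = 42.27 h

42 h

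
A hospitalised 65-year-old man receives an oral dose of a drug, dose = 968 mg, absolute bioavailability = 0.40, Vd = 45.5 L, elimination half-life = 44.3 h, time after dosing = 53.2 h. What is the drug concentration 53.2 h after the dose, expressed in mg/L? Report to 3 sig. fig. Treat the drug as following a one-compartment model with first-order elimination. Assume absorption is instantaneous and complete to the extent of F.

3.70 mg/L

Amount reaching circulation = F × Dose = 0.40 × 968.0 = 387.2 mg
C₀ = F·Dose / Vd = 387.2 / 45.5 = 8.510 mg/L
k = ln2 / t½ = 0.693147 / 44.3 = 0.01565 h⁻¹
C = C₀ · e^(−k·t) = 8.510 × e^(−0.01565 × 53.2)
  = 8.510 × 0.4349 = 3.701 mg/L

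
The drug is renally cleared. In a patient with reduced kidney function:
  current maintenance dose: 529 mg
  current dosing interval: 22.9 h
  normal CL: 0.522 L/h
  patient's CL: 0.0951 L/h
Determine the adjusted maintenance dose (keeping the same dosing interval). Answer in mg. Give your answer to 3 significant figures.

To keep the same average steady-state level, dosing rate must scale with clearance.
CL ratio = 0.0951 / 0.522 = 0.1822
New dose (same interval) = 529 × 0.1822 = 96.38 mg

96.4 mg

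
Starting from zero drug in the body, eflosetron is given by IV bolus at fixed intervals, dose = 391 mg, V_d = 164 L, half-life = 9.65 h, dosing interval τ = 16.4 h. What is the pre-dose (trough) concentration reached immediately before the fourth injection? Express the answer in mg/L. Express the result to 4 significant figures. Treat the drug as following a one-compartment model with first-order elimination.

C₀ per dose = Dose / Vd = 391 / 164 = 2.384 mg/L
k = ln2 / t½ = 0.693147 / 9.65 = 0.07183 h⁻¹
Fraction remaining after one interval: r = e^(−kτ) = e^(−0.07183 × 16.4) = 0.3079
Before dose 4, 3 doses have been given (aged 1τ, 2τ, 3τ).
C_trough = C₀ × (r + r² + … + r^3) = C₀ × r(1−r^3)/(1−r)
        = 2.384 × 0.3079 × (1 − 0.02919) / (1 − 0.3079) = 1.030 mg/L

1.030 mg/L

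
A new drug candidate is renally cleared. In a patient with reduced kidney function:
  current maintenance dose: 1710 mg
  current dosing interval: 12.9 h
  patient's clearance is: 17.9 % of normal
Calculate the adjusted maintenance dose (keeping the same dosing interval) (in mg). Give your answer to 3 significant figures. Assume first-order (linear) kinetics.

306 mg

To keep the same average steady-state level, dosing rate must scale with clearance.
CL ratio = 17.9 / 100 = 0.1790
New dose (same interval) = 1710 × 0.1790 = 306.1 mg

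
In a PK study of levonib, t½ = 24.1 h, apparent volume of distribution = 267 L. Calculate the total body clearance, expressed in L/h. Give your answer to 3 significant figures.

7.68 L/h

k = ln2 / t½ = 0.693147 / 24.1 = 0.02876 h⁻¹
CL = k × Vd = 0.02876 × 267 = 7.679 L/h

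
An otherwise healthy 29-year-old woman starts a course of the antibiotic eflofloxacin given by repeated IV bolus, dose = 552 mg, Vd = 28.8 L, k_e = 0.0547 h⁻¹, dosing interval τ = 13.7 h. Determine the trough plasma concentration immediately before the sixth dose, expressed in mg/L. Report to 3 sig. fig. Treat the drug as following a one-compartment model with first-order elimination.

16.8 mg/L

C₀ per dose = Dose / Vd = 552 / 28.8 = 19.17 mg/L
Fraction remaining after one interval: r = e^(−kτ) = e^(−0.05470 × 13.7) = 0.4727
Before dose 6, 5 doses have been given (aged 1τ, 2τ, 3τ, 4τ, 5τ).
C_trough = C₀ × (r + r² + … + r^5) = C₀ × r(1−r^5)/(1−r)
        = 19.17 × 0.4727 × (1 − 0.02360) / (1 − 0.4727) = 16.78 mg/L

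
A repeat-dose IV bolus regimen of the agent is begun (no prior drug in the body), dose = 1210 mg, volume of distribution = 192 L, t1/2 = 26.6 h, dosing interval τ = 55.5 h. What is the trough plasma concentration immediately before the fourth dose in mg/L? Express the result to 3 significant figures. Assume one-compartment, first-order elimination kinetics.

C₀ per dose = Dose / Vd = 1210 / 192 = 6.302 mg/L
k = ln2 / t½ = 0.693147 / 26.6 = 0.02606 h⁻¹
Fraction remaining after one interval: r = e^(−kτ) = e^(−0.02606 × 55.5) = 0.2354
Before dose 4, 3 doses have been given (aged 1τ, 2τ, 3τ).
C_trough = C₀ × (r + r² + … + r^3) = C₀ × r(1−r^3)/(1−r)
        = 6.302 × 0.2354 × (1 − 0.01304) / (1 − 0.2354) = 1.915 mg/L

1.92 mg/L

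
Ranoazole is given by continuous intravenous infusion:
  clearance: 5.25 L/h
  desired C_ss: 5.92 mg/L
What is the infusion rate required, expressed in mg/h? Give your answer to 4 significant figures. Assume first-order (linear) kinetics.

At steady state, infusion rate R₀ = Css × CL = 5.92 × 5.250 = 31.08 mg/h

31.08 mg/h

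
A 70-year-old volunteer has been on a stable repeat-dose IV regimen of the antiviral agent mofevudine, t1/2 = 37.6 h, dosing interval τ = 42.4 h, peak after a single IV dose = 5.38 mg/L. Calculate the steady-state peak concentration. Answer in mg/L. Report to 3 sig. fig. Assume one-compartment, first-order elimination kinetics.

k = ln2 / t½ = 0.693147 / 37.6 = 0.01843 h⁻¹
e^(−kτ) = e^(−0.01843 × 42.4) = 0.4578
Accumulation ratio R = 1 / (1 − e^(−kτ)) = 1 / (1 − 0.4578) = 1.844
Steady-state peak = C₀ × R = 5.38 × 1.844 = 9.921 mg/L

9.92 mg/L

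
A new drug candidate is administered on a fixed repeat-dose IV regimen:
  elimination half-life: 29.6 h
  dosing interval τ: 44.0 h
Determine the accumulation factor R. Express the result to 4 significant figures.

1.555

k = ln2 / t½ = 0.693147 / 29.6 = 0.02342 h⁻¹
e^(−kτ) = e^(−0.02342 × 44.0) = 0.3568
Accumulation ratio R = 1 / (1 − e^(−kτ)) = 1 / (1 − 0.3568) = 1.555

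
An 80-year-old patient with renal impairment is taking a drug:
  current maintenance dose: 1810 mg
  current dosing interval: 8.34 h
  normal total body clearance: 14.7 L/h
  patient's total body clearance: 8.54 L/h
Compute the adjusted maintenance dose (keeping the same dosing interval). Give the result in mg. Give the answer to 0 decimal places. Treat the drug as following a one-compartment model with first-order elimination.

1052 mg

To keep the same average steady-state level, dosing rate must scale with clearance.
CL ratio = 8.54 / 14.7 = 0.5810
New dose (same interval) = 1810 × 0.5810 = 1052 mg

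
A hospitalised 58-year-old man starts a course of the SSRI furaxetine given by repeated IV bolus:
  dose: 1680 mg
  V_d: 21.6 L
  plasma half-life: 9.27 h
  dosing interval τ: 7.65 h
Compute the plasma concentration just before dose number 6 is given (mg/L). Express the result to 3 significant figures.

C₀ per dose = Dose / Vd = 1680 / 21.6 = 77.78 mg/L
k = ln2 / t½ = 0.693147 / 9.27 = 0.07477 h⁻¹
Fraction remaining after one interval: r = e^(−kτ) = e^(−0.07477 × 7.65) = 0.5644
Before dose 6, 5 doses have been given (aged 1τ, 2τ, 3τ, 4τ, 5τ).
C_trough = C₀ × (r + r² + … + r^5) = C₀ × r(1−r^5)/(1−r)
        = 77.78 × 0.5644 × (1 − 0.05727) / (1 − 0.5644) = 95.01 mg/L

95.0 mg/L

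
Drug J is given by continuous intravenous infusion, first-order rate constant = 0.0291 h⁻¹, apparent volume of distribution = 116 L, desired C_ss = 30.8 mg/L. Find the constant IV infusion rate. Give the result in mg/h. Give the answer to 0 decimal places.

104 mg/h

CL = k × Vd = 0.02910 × 116 = 3.376 L/h
At steady state, infusion rate R₀ = Css × CL = 30.8 × 3.376 = 104.0 mg/h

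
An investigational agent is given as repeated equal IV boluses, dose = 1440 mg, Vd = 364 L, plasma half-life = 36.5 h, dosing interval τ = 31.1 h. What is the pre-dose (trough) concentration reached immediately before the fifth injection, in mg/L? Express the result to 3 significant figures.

C₀ per dose = Dose / Vd = 1440 / 364 = 3.956 mg/L
k = ln2 / t½ = 0.693147 / 36.5 = 0.01899 h⁻¹
Fraction remaining after one interval: r = e^(−kτ) = e^(−0.01899 × 31.1) = 0.5540
Before dose 5, 4 doses have been given (aged 1τ, 2τ, 3τ, 4τ).
C_trough = C₀ × (r + r² + … + r^4) = C₀ × r(1−r^4)/(1−r)
        = 3.956 × 0.5540 × (1 − 0.09420) / (1 − 0.5540) = 4.451 mg/L

4.45 mg/L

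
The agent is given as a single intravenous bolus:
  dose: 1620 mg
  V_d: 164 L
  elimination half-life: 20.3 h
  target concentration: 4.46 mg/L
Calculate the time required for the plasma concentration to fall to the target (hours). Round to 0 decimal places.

C₀ = Dose / Vd = 1620 / 164 = 9.878 mg/L
k = ln2 / t½ = 0.693147 / 20.3 = 0.03415 h⁻¹
t = ln(C₀ / C) / k = ln(9.878 / 4.46) / 0.03415
  = ln(2.215) / 0.03415 = 0.7953 / 0.03415 = 23.29 h

23 h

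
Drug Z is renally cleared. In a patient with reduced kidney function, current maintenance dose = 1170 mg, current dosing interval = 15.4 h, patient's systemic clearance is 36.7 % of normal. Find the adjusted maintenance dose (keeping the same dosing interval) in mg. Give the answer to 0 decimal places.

To keep the same average steady-state level, dosing rate must scale with clearance.
CL ratio = 36.7 / 100 = 0.3670
New dose (same interval) = 1170 × 0.3670 = 429.4 mg

429 mg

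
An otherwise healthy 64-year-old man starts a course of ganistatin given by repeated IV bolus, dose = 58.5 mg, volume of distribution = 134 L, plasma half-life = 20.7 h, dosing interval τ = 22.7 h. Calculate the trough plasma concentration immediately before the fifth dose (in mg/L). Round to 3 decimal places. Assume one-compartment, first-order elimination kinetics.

C₀ per dose = Dose / Vd = 58.5 / 134 = 0.4366 mg/L
k = ln2 / t½ = 0.693147 / 20.7 = 0.03349 h⁻¹
Fraction remaining after one interval: r = e^(−kτ) = e^(−0.03349 × 22.7) = 0.4676
Before dose 5, 4 doses have been given (aged 1τ, 2τ, 3τ, 4τ).
C_trough = C₀ × (r + r² + … + r^4) = C₀ × r(1−r^4)/(1−r)
        = 0.4366 × 0.4676 × (1 − 0.04781) / (1 − 0.4676) = 0.3651 mg/L

0.365 mg/L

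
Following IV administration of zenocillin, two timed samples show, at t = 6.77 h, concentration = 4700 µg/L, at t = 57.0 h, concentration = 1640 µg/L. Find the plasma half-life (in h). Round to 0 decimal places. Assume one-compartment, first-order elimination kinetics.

k = ln(C₁/C₂) / (t₂ − t₁) = ln(4700/1640) / (57.0 − 6.77)
  = 1.053 / 50.23 = 0.02096 h⁻¹
t½ = ln2 / k = 0.693147 / 0.02096 = 33.07 h

33 h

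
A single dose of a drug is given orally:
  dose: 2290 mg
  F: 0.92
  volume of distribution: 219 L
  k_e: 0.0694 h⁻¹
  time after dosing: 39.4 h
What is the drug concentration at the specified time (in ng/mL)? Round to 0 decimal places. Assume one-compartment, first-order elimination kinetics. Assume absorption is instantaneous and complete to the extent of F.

Amount reaching circulation = F × Dose = 0.92 × 2290 = 2107 mg
C₀ = F·Dose / Vd = 2107 / 219 = 9.621 mg/L
C = C₀ · e^(−k·t) = 9.621 × e^(−0.06940 × 39.4)
  = 9.621 × 0.06494 = 0.6248 mg/L
Convert: 0.6248 mg/L × 1000 = 624.8 ng/mL

625 ng/mL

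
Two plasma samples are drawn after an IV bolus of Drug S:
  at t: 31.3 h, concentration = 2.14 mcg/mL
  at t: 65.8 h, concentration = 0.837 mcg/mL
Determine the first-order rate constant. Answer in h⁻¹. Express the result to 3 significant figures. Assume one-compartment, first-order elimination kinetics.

k = ln(C₁/C₂) / (t₂ − t₁) = ln(2.14/0.837) / (65.8 − 31.3)
  = 0.9387 / 34.50 = 0.02721 h⁻¹

0.0272 h⁻¹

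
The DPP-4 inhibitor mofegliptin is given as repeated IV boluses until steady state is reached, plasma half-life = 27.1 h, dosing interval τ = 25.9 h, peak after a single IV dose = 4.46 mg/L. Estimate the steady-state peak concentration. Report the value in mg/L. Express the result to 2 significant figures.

k = ln2 / t½ = 0.693147 / 27.1 = 0.02558 h⁻¹
e^(−kτ) = e^(−0.02558 × 25.9) = 0.5155
Accumulation ratio R = 1 / (1 − e^(−kτ)) = 1 / (1 − 0.5155) = 2.064
Steady-state peak = C₀ × R = 4.46 × 2.064 = 9.205 mg/L

9.2 mg/L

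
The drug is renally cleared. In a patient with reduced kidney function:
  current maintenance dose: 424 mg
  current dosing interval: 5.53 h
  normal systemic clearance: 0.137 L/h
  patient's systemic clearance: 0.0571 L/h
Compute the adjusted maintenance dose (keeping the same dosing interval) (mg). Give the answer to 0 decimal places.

177 mg

To keep the same average steady-state level, dosing rate must scale with clearance.
CL ratio = 0.0571 / 0.137 = 0.4168
New dose (same interval) = 424 × 0.4168 = 176.7 mg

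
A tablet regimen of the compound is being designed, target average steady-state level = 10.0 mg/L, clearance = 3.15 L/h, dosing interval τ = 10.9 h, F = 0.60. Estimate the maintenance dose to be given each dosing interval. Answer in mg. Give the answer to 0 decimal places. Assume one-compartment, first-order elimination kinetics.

572 mg

At steady state, F × (Dose/τ) = Css × CL.
Dose = Css × CL × τ / F = 10.0 × 3.150 × 10.9 / 0.60 = 572.3 mg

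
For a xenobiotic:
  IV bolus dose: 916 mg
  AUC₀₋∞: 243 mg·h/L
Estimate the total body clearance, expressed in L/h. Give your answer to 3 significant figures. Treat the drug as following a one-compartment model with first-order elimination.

3.77 L/h

CL = Dose / AUC = 916 / 243 = 3.770 L/h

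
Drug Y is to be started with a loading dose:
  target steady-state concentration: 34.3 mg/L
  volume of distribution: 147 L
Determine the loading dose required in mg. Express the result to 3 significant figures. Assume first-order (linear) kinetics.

LD = Css × Vd = 34.3 × 147 = 5042 mg

5040 mg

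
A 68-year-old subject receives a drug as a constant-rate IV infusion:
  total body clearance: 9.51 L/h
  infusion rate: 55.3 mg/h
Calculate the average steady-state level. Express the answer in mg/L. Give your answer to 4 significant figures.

At steady state Css = R₀ / CL = 55.3 / 9.510 = 5.815 mg/L

5.815 mg/L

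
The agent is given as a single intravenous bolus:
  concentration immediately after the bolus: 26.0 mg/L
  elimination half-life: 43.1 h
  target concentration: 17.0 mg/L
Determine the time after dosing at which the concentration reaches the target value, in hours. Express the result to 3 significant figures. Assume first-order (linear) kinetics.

k = ln2 / t½ = 0.693147 / 43.1 = 0.01608 h⁻¹
t = ln(C₀ / C) / k = ln(26.00 / 17.0) / 0.01608
  = ln(1.529) / 0.01608 = 0.4246 / 0.01608 = 26.41 h

26.4 h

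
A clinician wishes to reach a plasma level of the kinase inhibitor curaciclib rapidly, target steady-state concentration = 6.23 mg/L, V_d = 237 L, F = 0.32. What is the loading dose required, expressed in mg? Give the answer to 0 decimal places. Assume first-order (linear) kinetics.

4614 mg

LD = Css × Vd / F = 6.23 × 237 / 0.32 = 4614 mg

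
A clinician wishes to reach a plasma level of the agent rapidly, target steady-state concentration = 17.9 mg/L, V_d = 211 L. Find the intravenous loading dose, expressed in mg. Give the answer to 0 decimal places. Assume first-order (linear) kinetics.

LD = Css × Vd = 17.9 × 211 = 3777 mg

3777 mg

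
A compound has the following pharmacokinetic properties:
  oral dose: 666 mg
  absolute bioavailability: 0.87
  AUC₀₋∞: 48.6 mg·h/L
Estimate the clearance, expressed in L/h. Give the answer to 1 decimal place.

11.9 L/h

CL = F·Dose / AUC = 0.87 × 666 / 48.6 = 11.92 L/h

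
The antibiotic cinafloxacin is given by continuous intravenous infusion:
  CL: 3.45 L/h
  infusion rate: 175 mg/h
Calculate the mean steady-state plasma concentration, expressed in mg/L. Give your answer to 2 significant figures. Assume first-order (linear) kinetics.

At steady state Css = R₀ / CL = 175 / 3.450 = 50.72 mg/L

51 mg/L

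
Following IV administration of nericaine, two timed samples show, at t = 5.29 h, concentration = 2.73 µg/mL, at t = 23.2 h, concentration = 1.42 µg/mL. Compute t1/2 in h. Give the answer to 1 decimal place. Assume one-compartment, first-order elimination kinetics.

k = ln(C₁/C₂) / (t₂ − t₁) = ln(2.73/1.42) / (23.2 − 5.29)
  = 0.6536 / 17.91 = 0.03649 h⁻¹
t½ = ln2 / k = 0.693147 / 0.03649 = 19.00 h

19.0 h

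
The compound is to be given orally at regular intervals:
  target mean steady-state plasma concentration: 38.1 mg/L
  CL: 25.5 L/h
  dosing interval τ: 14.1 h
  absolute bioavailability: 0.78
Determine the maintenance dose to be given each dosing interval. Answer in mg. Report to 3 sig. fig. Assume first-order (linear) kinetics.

17600 mg

At steady state, F × (Dose/τ) = Css × CL.
Dose = Css × CL × τ / F = 38.1 × 25.50 × 14.1 / 0.78 = 17560 mg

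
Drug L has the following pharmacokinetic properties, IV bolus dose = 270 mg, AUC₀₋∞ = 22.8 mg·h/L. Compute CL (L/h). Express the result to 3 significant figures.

CL = Dose / AUC = 270 / 22.8 = 11.84 L/h

11.8 L/h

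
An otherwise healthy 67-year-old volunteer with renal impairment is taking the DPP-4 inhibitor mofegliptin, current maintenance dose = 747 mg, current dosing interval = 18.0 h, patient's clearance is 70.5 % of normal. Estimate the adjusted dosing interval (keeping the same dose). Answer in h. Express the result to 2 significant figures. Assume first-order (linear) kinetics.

26 h

To keep the same average steady-state level, dosing rate must scale with clearance.
CL ratio = 70.5 / 100 = 0.7050
New interval (same dose) = 18.0 / 0.7050 = 25.53 h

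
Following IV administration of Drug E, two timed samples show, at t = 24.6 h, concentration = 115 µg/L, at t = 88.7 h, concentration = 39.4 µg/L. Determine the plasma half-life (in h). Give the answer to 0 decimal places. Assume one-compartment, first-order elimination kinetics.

41 h

k = ln(C₁/C₂) / (t₂ − t₁) = ln(115/39.4) / (88.7 − 24.6)
  = 1.071 / 64.10 = 0.01671 h⁻¹
t½ = ln2 / k = 0.693147 / 0.01671 = 41.48 h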